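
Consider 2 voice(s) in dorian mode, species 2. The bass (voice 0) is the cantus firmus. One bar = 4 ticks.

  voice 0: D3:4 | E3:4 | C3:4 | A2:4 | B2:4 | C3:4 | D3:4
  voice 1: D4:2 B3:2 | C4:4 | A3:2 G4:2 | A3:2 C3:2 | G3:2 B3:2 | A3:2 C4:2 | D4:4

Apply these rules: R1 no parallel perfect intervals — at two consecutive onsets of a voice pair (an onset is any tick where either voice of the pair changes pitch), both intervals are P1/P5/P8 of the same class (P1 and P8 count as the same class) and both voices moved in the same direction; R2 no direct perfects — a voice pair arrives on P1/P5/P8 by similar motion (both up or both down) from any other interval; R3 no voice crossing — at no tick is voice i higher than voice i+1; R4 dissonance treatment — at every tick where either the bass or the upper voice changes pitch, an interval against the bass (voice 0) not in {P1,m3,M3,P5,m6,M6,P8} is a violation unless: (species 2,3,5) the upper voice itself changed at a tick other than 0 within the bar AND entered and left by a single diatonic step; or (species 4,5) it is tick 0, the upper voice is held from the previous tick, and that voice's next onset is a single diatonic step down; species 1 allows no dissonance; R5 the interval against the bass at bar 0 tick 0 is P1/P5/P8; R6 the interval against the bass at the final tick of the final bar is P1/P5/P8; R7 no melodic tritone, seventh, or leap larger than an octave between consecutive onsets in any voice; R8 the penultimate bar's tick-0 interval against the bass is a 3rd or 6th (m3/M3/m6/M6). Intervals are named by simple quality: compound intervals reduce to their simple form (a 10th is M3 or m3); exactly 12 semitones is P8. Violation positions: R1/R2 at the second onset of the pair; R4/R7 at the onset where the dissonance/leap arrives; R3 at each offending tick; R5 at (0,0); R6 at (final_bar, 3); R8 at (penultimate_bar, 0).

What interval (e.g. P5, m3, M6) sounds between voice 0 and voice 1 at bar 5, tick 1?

M6

voice 0=C3 voice 1=A3 -> M6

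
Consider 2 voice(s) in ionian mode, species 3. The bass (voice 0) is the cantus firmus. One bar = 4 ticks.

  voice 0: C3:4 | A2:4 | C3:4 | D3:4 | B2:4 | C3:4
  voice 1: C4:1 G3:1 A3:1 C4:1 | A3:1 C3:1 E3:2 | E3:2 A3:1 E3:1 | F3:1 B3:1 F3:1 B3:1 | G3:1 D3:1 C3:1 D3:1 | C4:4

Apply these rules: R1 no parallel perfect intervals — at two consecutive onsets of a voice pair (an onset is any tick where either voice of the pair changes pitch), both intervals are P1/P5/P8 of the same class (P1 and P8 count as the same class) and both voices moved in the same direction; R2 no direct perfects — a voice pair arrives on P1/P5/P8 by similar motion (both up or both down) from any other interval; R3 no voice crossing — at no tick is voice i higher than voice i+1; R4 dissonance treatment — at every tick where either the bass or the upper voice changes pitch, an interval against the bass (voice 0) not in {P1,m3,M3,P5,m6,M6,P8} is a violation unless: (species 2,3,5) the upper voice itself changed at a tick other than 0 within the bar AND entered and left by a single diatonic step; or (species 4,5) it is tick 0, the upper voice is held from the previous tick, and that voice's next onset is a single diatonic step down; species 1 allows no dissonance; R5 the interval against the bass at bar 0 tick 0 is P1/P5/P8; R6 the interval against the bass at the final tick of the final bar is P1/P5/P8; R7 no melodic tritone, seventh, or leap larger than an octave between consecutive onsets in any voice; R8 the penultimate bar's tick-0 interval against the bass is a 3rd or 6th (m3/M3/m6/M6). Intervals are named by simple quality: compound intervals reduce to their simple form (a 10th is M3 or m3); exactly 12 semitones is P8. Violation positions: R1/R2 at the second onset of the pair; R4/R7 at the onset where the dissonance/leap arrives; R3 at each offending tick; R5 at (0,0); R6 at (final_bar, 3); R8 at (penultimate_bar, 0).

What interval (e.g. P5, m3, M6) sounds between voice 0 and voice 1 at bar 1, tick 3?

voice 0=A2 voice 1=E3 -> P5

P5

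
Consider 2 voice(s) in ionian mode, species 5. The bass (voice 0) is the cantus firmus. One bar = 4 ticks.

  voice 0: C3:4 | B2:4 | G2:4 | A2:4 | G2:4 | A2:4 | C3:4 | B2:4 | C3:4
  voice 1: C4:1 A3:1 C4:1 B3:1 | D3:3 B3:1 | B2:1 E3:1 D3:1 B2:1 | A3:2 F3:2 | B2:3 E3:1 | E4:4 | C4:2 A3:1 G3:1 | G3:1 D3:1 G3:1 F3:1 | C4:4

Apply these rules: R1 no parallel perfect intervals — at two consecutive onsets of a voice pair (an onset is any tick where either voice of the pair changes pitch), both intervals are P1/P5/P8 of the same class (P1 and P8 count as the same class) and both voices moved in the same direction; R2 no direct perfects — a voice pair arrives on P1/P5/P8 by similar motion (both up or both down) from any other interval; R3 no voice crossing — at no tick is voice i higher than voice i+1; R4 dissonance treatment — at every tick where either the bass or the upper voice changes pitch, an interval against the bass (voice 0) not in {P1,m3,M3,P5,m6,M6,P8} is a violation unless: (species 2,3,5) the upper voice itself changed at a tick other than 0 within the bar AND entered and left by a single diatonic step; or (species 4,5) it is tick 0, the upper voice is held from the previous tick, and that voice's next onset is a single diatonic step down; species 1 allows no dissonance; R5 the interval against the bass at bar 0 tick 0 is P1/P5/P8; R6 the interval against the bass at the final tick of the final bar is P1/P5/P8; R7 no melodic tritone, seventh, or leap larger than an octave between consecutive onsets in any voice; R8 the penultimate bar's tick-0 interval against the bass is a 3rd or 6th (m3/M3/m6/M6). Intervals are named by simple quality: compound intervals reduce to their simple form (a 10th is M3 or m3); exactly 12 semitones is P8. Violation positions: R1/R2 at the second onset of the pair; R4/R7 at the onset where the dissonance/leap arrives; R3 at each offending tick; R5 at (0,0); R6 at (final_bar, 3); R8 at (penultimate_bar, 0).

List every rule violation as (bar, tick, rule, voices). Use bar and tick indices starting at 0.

bar 0: v0=C3 v1=C4 downbeat P8
bar 1: v0=B2 v1=D3 downbeat m3
bar 2: v0=G2 v1=B2 downbeat M3
bar 3: v0=A2 v1=A3 downbeat P8
bar 4: v0=G2 v1=B2 downbeat M3
bar 5: v0=A2 v1=E4 downbeat P5
bar 6: v0=C3 v1=C4 downbeat P8
bar 7: v0=B2 v1=G3 downbeat m6
bar 8: v0=C3 v1=C4 downbeat P8
  -> R4 @ bar 0 tick 3 v(0, 1): C3/B3 M7 untreated
  -> R2 @ bar 3 tick 0 v(0, 1): G2/B2 M3 -> A2/A3 P8 similar
  -> R7 @ bar 3 tick 0 v(1,): B2->A3 leap 10st
  -> R7 @ bar 4 tick 0 v(1,): F3->B2 leap 6st
  -> R2 @ bar 5 tick 0 v(0, 1): G2/E3 M6 -> A2/E4 P5 similar
  -> R4 @ bar 7 tick 3 v(0, 1): B2/F3 TT untreated
  -> R2 @ bar 8 tick 0 v(0, 1): B2/F3 TT -> C3/C4 P8 similar

(0, 3, R4, (0, 1))
(3, 0, R2, (0, 1))
(3, 0, R7, (1,))
(4, 0, R7, (1,))
(5, 0, R2, (0, 1))
(7, 3, R4, (0, 1))
(8, 0, R2, (0, 1))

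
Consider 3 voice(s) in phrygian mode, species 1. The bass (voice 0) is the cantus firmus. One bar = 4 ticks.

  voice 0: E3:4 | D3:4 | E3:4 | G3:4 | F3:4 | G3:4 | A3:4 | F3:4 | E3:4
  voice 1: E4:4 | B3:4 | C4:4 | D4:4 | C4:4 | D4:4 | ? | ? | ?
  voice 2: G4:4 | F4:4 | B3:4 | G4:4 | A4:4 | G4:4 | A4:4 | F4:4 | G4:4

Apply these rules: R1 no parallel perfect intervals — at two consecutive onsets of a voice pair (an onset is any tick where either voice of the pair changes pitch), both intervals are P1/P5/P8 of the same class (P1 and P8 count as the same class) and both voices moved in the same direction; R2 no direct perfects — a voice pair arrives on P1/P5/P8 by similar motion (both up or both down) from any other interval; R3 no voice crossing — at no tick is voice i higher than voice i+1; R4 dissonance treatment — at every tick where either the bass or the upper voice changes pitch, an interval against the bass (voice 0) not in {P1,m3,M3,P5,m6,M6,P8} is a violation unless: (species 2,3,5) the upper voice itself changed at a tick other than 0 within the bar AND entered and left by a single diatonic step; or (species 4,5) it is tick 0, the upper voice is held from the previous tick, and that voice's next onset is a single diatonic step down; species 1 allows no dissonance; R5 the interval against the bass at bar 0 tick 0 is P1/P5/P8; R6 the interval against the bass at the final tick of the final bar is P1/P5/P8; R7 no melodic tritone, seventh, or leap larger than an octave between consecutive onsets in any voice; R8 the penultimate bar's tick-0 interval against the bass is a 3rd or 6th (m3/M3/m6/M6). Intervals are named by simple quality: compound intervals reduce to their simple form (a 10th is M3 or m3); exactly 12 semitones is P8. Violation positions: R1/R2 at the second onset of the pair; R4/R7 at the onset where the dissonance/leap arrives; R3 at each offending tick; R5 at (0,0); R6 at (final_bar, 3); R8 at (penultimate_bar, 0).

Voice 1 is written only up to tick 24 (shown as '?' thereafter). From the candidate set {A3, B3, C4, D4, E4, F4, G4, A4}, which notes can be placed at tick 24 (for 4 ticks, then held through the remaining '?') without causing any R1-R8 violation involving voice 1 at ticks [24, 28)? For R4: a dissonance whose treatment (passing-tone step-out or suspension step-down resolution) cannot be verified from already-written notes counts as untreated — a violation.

A3: legal
B3: violates R4
C4: legal
D4: violates R4
E4: violates R1
F4: legal
G4: violates R4
A4: violates R2

{A3, C4, F4}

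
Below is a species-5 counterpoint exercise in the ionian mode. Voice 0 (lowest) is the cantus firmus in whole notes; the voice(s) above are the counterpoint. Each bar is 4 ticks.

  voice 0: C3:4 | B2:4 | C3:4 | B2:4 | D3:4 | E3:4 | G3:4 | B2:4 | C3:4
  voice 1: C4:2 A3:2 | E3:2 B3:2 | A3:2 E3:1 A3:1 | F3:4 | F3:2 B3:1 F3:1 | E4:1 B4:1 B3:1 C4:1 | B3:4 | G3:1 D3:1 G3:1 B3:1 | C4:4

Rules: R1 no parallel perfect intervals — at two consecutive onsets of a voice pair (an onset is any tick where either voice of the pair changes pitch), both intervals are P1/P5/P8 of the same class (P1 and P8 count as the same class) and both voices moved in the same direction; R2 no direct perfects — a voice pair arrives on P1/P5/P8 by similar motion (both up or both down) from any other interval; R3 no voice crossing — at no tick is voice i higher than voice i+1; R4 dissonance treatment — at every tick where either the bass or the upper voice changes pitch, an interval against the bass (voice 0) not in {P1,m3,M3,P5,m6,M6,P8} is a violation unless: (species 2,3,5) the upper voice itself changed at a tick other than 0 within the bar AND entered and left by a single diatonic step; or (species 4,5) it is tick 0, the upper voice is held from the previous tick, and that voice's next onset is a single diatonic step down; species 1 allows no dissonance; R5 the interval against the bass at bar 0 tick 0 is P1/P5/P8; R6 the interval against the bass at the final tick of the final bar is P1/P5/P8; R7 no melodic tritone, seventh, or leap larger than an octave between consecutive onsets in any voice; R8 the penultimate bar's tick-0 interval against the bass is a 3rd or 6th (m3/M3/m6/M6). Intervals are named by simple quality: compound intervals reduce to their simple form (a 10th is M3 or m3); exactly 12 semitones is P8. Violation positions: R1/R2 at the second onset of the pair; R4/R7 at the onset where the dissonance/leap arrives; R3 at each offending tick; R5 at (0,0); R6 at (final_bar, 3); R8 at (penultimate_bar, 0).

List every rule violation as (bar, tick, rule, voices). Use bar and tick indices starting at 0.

(1, 0, R4, (0, 1))
(3, 0, R4, (0, 1))
(4, 2, R7, (1,))
(4, 3, R7, (1,))
(5, 0, R2, (0, 1))
(5, 0, R7, (1,))
(8, 0, R1, (0, 1))

bar 0: v0=C3 v1=C4 downbeat P8
bar 1: v0=B2 v1=E3 downbeat P4
bar 2: v0=C3 v1=A3 downbeat M6
bar 3: v0=B2 v1=F3 downbeat TT
bar 4: v0=D3 v1=F3 downbeat m3
bar 5: v0=E3 v1=E4 downbeat P8
bar 6: v0=G3 v1=B3 downbeat M3
bar 7: v0=B2 v1=G3 downbeat m6
bar 8: v0=C3 v1=C4 downbeat P8
  -> R4 @ bar 1 tick 0 v(0, 1): B2/E3 P4 untreated
  -> R4 @ bar 3 tick 0 v(0, 1): B2/F3 TT untreated
  -> R7 @ bar 4 tick 2 v(1,): F3->B3 leap 6st
  -> R7 @ bar 4 tick 3 v(1,): B3->F3 leap 6st
  -> R2 @ bar 5 tick 0 v(0, 1): D3/F3 m3 -> E3/E4 P8 similar
  -> R7 @ bar 5 tick 0 v(1,): F3->E4 leap 11st
  -> R1 @ bar 8 tick 0 v(0, 1): B2/B3 P8 -> C3/C4 P8 similar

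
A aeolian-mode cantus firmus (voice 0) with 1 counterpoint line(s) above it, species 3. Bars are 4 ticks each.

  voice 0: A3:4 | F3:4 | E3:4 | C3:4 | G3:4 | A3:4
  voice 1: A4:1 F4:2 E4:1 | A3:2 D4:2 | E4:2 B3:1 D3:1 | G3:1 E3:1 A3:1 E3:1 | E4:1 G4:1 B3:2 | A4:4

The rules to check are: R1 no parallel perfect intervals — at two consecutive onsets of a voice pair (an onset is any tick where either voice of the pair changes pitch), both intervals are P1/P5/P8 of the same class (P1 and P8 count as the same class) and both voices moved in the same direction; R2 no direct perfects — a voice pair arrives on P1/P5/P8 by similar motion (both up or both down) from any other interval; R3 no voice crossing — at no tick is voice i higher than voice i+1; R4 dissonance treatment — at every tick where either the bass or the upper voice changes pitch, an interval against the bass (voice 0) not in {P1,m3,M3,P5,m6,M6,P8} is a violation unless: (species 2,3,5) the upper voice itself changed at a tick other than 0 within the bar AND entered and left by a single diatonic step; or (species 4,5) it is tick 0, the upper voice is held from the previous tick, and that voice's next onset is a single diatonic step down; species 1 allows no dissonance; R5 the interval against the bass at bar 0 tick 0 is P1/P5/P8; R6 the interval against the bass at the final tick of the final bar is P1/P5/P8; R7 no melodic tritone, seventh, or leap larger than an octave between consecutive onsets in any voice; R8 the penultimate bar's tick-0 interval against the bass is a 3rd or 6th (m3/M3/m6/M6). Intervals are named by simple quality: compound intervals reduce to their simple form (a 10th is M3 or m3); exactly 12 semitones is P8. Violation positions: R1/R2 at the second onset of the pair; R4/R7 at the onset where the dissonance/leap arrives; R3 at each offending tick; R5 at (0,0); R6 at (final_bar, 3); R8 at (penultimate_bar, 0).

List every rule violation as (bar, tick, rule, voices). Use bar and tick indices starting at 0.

(2, 3, R3, (0, 1))
(2, 3, R4, (0, 1))
(5, 0, R2, (0, 1))
(5, 0, R7, (1,))

bar 0: v0=A3 v1=A4 downbeat P8
bar 1: v0=F3 v1=A3 downbeat M3
bar 2: v0=E3 v1=E4 downbeat P8
bar 3: v0=C3 v1=G3 downbeat P5
bar 4: v0=G3 v1=E4 downbeat M6
bar 5: v0=A3 v1=A4 downbeat P8
  -> R3 @ bar 2 tick 3 v(0, 1): E3 above D3
  -> R4 @ bar 2 tick 3 v(0, 1): E3/D3 M2 untreated
  -> R2 @ bar 5 tick 0 v(0, 1): G3/B3 M3 -> A3/A4 P8 similar
  -> R7 @ bar 5 tick 0 v(1,): B3->A4 leap 10st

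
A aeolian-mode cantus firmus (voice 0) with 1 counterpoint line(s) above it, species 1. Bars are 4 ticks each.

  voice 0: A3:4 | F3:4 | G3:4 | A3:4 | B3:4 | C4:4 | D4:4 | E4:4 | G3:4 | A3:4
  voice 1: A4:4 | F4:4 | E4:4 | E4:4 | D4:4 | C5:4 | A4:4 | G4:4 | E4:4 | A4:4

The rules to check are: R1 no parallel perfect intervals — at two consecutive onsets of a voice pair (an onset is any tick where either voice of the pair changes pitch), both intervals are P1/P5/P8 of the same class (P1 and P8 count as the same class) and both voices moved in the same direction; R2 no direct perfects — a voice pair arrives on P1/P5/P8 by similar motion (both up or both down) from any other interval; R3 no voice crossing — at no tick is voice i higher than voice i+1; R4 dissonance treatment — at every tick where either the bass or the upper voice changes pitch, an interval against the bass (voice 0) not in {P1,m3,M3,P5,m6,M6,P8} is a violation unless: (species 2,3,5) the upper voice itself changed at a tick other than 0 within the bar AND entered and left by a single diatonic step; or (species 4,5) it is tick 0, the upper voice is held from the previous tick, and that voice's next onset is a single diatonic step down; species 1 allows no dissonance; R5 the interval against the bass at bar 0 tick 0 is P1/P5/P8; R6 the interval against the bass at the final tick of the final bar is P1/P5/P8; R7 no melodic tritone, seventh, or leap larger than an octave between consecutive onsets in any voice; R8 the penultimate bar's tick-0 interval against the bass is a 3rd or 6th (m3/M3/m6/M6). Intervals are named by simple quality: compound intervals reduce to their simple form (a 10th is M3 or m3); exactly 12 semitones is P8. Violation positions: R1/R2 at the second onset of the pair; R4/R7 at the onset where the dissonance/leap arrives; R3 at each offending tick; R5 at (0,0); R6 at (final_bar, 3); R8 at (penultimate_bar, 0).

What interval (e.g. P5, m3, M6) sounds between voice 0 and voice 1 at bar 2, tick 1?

voice 0=G3 voice 1=E4 -> M6

M6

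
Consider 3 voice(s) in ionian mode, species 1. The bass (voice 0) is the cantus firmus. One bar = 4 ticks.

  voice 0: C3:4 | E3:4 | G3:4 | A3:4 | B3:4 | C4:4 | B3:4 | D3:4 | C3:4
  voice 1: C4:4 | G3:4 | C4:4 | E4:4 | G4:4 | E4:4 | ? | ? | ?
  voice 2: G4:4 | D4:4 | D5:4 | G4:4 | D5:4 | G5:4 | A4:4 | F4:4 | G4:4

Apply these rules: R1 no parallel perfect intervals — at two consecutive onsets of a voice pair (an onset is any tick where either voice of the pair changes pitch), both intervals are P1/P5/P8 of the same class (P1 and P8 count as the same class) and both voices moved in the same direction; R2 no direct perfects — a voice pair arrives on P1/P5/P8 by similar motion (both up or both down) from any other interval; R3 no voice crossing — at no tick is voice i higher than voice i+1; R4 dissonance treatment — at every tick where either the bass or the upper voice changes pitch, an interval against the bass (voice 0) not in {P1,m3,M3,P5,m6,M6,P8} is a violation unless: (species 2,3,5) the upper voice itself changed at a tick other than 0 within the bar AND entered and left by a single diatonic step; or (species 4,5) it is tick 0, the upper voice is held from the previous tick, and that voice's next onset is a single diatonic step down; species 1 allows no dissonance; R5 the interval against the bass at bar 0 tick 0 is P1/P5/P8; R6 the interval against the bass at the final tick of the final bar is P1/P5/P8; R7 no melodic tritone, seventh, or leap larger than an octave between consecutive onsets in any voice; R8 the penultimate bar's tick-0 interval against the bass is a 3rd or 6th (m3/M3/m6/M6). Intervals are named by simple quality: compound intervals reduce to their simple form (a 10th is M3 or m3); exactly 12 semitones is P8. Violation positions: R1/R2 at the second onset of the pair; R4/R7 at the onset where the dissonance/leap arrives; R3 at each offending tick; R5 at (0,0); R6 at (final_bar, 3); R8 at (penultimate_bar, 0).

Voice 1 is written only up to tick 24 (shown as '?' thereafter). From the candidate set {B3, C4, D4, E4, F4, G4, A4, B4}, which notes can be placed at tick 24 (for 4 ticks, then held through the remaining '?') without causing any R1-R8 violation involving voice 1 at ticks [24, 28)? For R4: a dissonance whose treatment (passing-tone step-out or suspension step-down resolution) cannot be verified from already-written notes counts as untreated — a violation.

B3: violates R2
C4: violates R4
D4: violates R2
E4: violates R4
F4: violates R4
G4: legal
A4: violates R4
B4: violates R3

{G4}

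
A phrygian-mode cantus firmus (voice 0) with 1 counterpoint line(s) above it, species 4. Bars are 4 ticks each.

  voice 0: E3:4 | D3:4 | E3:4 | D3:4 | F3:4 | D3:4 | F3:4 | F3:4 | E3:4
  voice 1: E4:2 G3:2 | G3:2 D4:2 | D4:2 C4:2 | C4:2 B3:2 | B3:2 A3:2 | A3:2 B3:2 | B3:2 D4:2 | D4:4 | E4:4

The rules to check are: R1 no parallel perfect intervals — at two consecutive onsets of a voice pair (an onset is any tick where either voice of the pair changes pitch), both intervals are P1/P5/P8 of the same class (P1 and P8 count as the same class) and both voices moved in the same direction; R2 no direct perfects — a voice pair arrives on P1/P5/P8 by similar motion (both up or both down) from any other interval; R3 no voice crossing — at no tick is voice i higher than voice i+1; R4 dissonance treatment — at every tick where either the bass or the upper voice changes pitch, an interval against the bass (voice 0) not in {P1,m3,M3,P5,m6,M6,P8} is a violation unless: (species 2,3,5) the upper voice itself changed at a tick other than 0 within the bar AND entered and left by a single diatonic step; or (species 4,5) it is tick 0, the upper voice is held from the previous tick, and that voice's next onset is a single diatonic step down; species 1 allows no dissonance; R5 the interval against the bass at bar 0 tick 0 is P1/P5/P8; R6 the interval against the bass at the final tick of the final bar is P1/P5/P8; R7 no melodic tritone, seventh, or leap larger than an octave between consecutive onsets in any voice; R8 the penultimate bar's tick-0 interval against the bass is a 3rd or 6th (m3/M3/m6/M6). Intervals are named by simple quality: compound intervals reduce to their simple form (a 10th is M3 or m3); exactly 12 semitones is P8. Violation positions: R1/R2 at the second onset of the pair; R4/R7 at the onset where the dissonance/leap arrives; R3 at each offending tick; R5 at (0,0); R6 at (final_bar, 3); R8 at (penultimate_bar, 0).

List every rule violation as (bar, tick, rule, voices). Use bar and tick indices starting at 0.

bar 0: v0=E3 v1=E4 downbeat P8
bar 1: v0=D3 v1=G3 downbeat P4
bar 2: v0=E3 v1=D4 downbeat m7
bar 3: v0=D3 v1=C4 downbeat m7
bar 4: v0=F3 v1=B3 downbeat TT
bar 5: v0=D3 v1=A3 downbeat P5
bar 6: v0=F3 v1=B3 downbeat TT
bar 7: v0=F3 v1=D4 downbeat M6
bar 8: v0=E3 v1=E4 downbeat P8
  -> R4 @ bar 1 tick 0 v(0, 1): D3/G3 P4 untreated
  -> R4 @ bar 6 tick 0 v(0, 1): F3/B3 TT untreated

(1, 0, R4, (0, 1))
(6, 0, R4, (0, 1))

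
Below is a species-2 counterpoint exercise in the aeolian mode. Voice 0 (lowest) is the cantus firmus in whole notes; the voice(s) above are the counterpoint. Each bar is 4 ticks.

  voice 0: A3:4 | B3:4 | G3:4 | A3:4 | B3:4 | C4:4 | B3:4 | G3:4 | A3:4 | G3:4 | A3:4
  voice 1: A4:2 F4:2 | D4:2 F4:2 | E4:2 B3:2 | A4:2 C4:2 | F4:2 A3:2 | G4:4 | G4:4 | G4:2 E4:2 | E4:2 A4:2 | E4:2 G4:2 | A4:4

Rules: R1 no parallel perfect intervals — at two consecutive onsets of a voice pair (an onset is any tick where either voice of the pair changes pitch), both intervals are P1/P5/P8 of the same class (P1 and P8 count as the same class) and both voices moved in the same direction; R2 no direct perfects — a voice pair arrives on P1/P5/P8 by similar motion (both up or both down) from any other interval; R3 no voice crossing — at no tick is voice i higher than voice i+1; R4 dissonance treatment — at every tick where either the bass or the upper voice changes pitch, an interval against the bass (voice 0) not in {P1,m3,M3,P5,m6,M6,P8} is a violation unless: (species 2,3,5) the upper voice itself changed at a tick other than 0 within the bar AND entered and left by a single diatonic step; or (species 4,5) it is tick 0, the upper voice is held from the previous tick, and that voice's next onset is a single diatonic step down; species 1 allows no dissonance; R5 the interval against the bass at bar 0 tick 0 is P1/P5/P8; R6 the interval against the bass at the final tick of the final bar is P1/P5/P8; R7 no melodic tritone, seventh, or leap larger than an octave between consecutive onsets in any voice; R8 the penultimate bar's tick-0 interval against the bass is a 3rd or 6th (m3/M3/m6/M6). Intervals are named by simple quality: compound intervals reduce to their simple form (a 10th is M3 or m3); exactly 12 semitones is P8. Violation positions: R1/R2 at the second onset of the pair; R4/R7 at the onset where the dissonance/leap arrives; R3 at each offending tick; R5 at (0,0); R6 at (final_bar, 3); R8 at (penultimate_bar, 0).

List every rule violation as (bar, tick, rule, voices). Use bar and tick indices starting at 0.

bar 0: v0=A3 v1=A4 downbeat P8
bar 1: v0=B3 v1=D4 downbeat m3
bar 2: v0=G3 v1=E4 downbeat M6
bar 3: v0=A3 v1=A4 downbeat P8
bar 4: v0=B3 v1=F4 downbeat TT
bar 5: v0=C4 v1=G4 downbeat P5
bar 6: v0=B3 v1=G4 downbeat m6
bar 7: v0=G3 v1=G4 downbeat P8
bar 8: v0=A3 v1=E4 downbeat P5
bar 9: v0=G3 v1=E4 downbeat M6
bar 10: v0=A3 v1=A4 downbeat P8
  -> R4 @ bar 1 tick 2 v(0, 1): B3/F4 TT untreated
  -> R2 @ bar 3 tick 0 v(0, 1): G3/B3 M3 -> A3/A4 P8 similar
  -> R7 @ bar 3 tick 0 v(1,): B3->A4 leap 10st
  -> R4 @ bar 4 tick 0 v(0, 1): B3/F4 TT untreated
  -> R3 @ bar 4 tick 2 v(0, 1): B3 above A3
  -> R4 @ bar 4 tick 2 v(0, 1): B3/A3 M2 untreated
  -> R3 @ bar 4 tick 3 v(0, 1): B3 above A3
  -> R2 @ bar 5 tick 0 v(0, 1): B3/A3 M2 -> C4/G4 P5 similar
  -> R7 @ bar 5 tick 0 v(1,): A3->G4 leap 10st
  -> R1 @ bar 10 tick 0 v(0, 1): G3/G4 P8 -> A3/A4 P8 similar

(1, 2, R4, (0, 1))
(3, 0, R2, (0, 1))
(3, 0, R7, (1,))
(4, 0, R4, (0, 1))
(4, 2, R3, (0, 1))
(4, 2, R4, (0, 1))
(4, 3, R3, (0, 1))
(5, 0, R2, (0, 1))
(5, 0, R7, (1,))
(10, 0, R1, (0, 1))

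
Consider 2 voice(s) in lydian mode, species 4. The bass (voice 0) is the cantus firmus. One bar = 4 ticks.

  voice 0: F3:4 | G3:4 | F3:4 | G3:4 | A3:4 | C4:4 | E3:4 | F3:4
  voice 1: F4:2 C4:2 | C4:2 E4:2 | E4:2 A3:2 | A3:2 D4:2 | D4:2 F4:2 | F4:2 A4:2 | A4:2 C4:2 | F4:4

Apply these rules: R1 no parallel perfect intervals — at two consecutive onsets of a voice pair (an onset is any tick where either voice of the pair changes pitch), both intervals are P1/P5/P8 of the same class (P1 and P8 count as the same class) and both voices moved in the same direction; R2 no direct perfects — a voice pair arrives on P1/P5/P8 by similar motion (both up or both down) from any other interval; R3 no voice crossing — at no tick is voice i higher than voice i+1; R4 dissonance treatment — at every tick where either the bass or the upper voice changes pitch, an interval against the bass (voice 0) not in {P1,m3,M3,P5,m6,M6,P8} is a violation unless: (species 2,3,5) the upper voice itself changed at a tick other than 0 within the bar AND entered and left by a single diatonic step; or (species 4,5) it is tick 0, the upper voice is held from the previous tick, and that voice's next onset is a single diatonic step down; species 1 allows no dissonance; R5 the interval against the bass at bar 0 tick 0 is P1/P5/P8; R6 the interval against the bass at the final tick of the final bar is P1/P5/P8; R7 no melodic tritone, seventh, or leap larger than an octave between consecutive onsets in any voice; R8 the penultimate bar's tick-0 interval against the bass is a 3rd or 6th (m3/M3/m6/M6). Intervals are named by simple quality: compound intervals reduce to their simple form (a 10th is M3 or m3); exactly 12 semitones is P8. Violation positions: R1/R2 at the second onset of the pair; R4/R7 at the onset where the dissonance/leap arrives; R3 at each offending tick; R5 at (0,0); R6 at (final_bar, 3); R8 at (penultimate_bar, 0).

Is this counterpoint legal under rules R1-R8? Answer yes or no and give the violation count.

No (8 violations)

bar 0: v0=F3 v1=F4 (P8)
bar 1: v0=G3 v1=C4 (P4)
bar 2: v0=F3 v1=E4 (M7)
bar 3: v0=G3 v1=A3 (M2)
bar 4: v0=A3 v1=D4 (P4)
bar 5: v0=C4 v1=F4 (P4)
bar 6: v0=E3 v1=A4 (P4)
bar 7: v0=F3 v1=F4 (P8)
  R4 @ bar1.0: G3/C4 P4 untreated
  R4 @ bar2.0: F3/E4 M7 untreated
  R4 @ bar3.0: G3/A3 M2 untreated
  R4 @ bar4.0: A3/D4 P4 untreated
  R4 @ bar5.0: C4/F4 P4 untreated
  R4 @ bar6.0: E3/A4 P4 untreated
  R8 @ bar6.0: penult P4 not 3rd/6th
  R2 @ bar7.0: E3/C4 m6 -> F3/F4 P8 similar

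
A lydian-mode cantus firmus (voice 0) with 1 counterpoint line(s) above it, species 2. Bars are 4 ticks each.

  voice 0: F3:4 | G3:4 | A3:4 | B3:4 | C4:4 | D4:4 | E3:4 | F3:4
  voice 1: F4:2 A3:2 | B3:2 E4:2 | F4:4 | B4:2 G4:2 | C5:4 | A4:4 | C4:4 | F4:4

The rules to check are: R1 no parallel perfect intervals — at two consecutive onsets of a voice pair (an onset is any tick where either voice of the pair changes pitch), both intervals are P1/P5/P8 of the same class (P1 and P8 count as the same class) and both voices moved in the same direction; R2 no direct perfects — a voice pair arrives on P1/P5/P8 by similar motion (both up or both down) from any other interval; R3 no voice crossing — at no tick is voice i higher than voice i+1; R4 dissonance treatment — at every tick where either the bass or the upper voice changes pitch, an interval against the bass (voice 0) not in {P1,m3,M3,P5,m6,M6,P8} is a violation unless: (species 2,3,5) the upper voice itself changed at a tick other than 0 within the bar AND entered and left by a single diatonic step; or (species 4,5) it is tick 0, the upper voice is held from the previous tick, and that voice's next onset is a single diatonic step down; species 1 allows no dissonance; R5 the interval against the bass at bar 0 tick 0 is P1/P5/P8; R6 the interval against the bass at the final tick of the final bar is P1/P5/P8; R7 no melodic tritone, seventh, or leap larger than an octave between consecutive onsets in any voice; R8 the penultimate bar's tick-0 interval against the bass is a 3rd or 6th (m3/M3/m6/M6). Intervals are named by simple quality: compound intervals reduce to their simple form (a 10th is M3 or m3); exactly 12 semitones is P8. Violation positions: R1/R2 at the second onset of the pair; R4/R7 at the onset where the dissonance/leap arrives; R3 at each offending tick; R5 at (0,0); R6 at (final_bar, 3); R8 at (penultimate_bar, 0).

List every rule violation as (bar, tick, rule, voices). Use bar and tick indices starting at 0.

(3, 0, R2, (0, 1))
(3, 0, R7, (1,))
(4, 0, R2, (0, 1))
(6, 0, R7, (0,))
(7, 0, R2, (0, 1))

bar 0: v0=F3 v1=F4 downbeat P8
bar 1: v0=G3 v1=B3 downbeat M3
bar 2: v0=A3 v1=F4 downbeat m6
bar 3: v0=B3 v1=B4 downbeat P8
bar 4: v0=C4 v1=C5 downbeat P8
bar 5: v0=D4 v1=A4 downbeat P5
bar 6: v0=E3 v1=C4 downbeat m6
bar 7: v0=F3 v1=F4 downbeat P8
  -> R2 @ bar 3 tick 0 v(0, 1): A3/F4 m6 -> B3/B4 P8 similar
  -> R7 @ bar 3 tick 0 v(1,): F4->B4 leap 6st
  -> R2 @ bar 4 tick 0 v(0, 1): B3/G4 m6 -> C4/C5 P8 similar
  -> R7 @ bar 6 tick 0 v(0,): D4->E3 leap 10st
  -> R2 @ bar 7 tick 0 v(0, 1): E3/C4 m6 -> F3/F4 P8 similar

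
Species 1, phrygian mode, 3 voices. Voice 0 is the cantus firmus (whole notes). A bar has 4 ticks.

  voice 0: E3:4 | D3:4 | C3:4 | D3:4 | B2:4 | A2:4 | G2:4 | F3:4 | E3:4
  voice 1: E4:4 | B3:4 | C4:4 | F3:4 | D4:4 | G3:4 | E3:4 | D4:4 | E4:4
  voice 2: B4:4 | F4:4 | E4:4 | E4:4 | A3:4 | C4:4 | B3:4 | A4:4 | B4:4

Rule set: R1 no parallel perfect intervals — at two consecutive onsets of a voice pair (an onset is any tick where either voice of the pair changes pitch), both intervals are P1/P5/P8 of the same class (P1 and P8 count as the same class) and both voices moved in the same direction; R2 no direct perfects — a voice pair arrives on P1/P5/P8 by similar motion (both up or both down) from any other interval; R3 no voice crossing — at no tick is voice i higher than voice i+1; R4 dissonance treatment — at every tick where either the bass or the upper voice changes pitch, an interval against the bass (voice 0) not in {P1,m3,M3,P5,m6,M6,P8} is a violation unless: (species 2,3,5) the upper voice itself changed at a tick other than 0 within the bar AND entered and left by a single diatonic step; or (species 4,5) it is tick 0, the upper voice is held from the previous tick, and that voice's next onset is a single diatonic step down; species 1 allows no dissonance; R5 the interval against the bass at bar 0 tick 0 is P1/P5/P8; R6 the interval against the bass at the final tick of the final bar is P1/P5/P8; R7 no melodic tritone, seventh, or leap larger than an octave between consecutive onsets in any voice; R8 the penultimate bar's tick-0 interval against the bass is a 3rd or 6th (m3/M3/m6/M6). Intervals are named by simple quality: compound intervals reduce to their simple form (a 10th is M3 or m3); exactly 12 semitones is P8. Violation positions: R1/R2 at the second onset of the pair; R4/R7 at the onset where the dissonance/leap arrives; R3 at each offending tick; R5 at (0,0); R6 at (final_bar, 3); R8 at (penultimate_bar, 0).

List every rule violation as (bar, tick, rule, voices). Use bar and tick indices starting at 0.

(1, 0, R7, (2,))
(3, 0, R4, (0, 2))
(4, 0, R3, (1, 2))
(4, 0, R4, (0, 2))
(4, 1, R3, (1, 2))
(4, 2, R3, (1, 2))
(4, 3, R3, (1, 2))
(5, 0, R4, (0, 1))
(6, 0, R2, (1, 2))
(7, 0, R1, (1, 2))
(7, 0, R7, (0,))
(7, 0, R7, (1,))
(7, 0, R7, (2,))
(8, 0, R1, (1, 2))

bar 0: v0=E3 v1=E4 v2=B4 downbeat P5
bar 1: v0=D3 v1=B3 v2=F4 downbeat m3
bar 2: v0=C3 v1=C4 v2=E4 downbeat M3
bar 3: v0=D3 v1=F3 v2=E4 downbeat M2
bar 4: v0=B2 v1=D4 v2=A3 downbeat m7
bar 5: v0=A2 v1=G3 v2=C4 downbeat m3
bar 6: v0=G2 v1=E3 v2=B3 downbeat M3
bar 7: v0=F3 v1=D4 v2=A4 downbeat M3
bar 8: v0=E3 v1=E4 v2=B4 downbeat P5
  -> R7 @ bar 1 tick 0 v(2,): B4->F4 leap 6st
  -> R4 @ bar 3 tick 0 v(0, 2): D3/E4 M2 untreated
  -> R3 @ bar 4 tick 0 v(1, 2): D4 above A3
  -> R4 @ bar 4 tick 0 v(0, 2): B2/A3 m7 untreated
  -> R3 @ bar 4 tick 1 v(1, 2): D4 above A3
  -> R3 @ bar 4 tick 2 v(1, 2): D4 above A3
  -> R3 @ bar 4 tick 3 v(1, 2): D4 above A3
  -> R4 @ bar 5 tick 0 v(0, 1): A2/G3 m7 untreated
  -> R2 @ bar 6 tick 0 v(1, 2): G3/C4 P4 -> E3/B3 P5 similar
  -> R1 @ bar 7 tick 0 v(1, 2): E3/B3 P5 -> D4/A4 P5 similar
  -> R7 @ bar 7 tick 0 v(0,): G2->F3 leap 10st
  -> R7 @ bar 7 tick 0 v(1,): E3->D4 leap 10st
  -> R7 @ bar 7 tick 0 v(2,): B3->A4 leap 10st
  -> R1 @ bar 8 tick 0 v(1, 2): D4/A4 P5 -> E4/B4 P5 similar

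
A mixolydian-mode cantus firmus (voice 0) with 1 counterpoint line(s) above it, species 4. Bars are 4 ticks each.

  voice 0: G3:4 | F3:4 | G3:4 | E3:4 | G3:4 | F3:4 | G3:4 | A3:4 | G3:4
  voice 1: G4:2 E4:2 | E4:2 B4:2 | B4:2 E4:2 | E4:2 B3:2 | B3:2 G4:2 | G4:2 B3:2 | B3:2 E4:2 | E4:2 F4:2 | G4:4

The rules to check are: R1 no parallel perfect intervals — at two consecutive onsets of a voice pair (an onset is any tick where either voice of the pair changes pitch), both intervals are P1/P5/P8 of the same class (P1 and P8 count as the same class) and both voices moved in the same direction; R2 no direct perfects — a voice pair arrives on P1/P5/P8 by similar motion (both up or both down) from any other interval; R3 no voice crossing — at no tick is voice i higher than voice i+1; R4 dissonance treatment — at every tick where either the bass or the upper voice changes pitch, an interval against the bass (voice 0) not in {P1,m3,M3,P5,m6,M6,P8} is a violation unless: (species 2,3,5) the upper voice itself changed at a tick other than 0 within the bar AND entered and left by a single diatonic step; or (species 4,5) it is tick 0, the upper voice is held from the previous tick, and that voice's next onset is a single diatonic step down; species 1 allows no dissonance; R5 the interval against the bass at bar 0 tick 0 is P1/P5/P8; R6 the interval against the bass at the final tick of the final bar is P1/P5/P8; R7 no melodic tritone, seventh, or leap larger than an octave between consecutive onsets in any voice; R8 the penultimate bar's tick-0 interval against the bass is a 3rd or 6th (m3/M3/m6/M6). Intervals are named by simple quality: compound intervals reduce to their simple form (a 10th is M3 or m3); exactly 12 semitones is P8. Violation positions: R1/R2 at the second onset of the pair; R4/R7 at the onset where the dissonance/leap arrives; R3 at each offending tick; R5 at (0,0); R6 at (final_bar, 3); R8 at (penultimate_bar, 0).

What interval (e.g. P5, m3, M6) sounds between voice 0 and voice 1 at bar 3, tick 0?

voice 0=E3 voice 1=E4 -> P8

P8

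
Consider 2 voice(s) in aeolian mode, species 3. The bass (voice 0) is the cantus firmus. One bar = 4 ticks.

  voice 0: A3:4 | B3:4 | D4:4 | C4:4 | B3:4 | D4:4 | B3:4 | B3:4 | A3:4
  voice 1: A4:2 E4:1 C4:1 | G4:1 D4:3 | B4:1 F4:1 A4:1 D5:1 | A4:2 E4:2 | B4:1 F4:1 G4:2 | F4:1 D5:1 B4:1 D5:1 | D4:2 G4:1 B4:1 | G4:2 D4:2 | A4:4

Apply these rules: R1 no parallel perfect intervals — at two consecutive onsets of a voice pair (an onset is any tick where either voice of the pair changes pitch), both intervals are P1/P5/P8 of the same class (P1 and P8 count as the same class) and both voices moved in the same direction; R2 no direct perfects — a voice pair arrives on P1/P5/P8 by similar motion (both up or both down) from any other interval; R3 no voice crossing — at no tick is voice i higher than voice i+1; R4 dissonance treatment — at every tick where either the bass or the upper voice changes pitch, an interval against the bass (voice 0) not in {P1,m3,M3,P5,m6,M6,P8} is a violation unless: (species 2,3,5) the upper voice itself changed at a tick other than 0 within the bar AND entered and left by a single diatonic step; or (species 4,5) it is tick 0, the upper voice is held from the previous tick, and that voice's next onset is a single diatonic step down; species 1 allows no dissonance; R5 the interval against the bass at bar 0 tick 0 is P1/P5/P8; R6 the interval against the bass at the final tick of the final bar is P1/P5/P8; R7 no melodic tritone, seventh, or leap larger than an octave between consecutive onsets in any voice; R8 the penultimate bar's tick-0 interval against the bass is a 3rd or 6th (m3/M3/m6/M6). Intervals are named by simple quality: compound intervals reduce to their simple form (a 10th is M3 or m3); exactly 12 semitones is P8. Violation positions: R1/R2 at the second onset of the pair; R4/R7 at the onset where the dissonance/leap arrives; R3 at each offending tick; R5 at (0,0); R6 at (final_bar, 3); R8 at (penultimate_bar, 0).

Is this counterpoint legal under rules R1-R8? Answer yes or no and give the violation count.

bar 0: v0=A3 v1=A4 (P8)
bar 1: v0=B3 v1=G4 (m6)
bar 2: v0=D4 v1=B4 (M6)
bar 3: v0=C4 v1=A4 (M6)
bar 4: v0=B3 v1=B4 (P8)
bar 5: v0=D4 v1=F4 (m3)
bar 6: v0=B3 v1=D4 (m3)
bar 7: v0=B3 v1=G4 (m6)
bar 8: v0=A3 v1=A4 (P8)
  R7 @ bar2.1: B4->F4 leap 6st
  R4 @ bar4.1: B3/F4 TT untreated
  R7 @ bar4.1: B4->F4 leap 6st

No (3 violations)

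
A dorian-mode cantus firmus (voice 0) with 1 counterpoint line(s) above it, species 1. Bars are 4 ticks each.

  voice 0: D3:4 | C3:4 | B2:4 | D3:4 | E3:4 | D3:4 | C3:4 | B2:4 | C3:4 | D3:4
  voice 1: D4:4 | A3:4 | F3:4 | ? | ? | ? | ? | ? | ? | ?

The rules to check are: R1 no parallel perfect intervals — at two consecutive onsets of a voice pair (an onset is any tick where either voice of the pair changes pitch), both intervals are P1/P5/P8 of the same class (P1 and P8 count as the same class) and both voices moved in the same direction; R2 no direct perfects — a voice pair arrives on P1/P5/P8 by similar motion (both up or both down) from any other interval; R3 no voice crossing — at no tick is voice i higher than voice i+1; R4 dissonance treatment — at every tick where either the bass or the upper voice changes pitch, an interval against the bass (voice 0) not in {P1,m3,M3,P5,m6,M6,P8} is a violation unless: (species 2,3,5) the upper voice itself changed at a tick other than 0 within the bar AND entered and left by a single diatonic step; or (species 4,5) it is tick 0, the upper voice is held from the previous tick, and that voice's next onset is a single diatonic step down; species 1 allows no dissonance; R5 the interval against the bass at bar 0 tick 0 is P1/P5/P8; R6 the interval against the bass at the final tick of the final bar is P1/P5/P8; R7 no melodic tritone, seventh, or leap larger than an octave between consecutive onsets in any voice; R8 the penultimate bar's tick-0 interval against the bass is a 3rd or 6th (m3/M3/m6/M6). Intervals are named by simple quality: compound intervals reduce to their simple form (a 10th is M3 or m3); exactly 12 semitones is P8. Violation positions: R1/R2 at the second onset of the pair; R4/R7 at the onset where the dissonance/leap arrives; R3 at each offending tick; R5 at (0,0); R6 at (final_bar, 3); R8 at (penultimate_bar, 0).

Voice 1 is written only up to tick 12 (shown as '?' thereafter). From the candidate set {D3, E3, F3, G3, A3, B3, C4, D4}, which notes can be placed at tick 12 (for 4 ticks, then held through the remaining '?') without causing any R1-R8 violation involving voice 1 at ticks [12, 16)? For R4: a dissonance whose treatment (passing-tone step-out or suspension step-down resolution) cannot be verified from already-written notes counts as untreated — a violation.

D3: legal
E3: violates R4
F3: legal
G3: violates R4
A3: violates R2
B3: violates R7
C4: violates R4
D4: violates R2

{D3, F3}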